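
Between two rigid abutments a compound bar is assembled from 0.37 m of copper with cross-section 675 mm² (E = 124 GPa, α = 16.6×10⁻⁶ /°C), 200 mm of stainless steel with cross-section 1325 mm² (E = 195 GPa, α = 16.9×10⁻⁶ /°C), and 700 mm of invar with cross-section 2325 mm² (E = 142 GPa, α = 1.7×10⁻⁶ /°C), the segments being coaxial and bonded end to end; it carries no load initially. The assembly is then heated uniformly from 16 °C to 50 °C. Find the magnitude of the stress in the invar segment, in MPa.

σ ≈ 21.4 MPa (compressive)

If the supports were absent, the total length change would be Σ αᵢΔT Lᵢ = 16.6×10⁻⁶×34×370 + 16.9×10⁻⁶×34×200 + 1.7×10⁻⁶×34×700 = 0.3642 mm.
The rigid supports impose zero overall length change; the single axial force P common to all segments must satisfy P Σ Lᵢ/(AᵢEᵢ) = δ_free.
The series flexibility is Σ Lᵢ/(AᵢEᵢ) = 370/(675×124×10³) + 200/(1325×195×10³) + 700/(2325×142×10³) = 7.315×10⁻⁶ mm/N.
So P = 0.3642 / 7.315×10⁻⁶ = 49.79 kN, compressive.
σ_{invar} = P / A = 49790 / 2325 = 21.42 MPa.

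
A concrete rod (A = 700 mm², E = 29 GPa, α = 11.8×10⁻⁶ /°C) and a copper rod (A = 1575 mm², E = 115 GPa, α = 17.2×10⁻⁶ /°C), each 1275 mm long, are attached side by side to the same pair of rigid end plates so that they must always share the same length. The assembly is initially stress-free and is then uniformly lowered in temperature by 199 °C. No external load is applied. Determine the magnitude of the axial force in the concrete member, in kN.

The copper has the larger α, so on cooling it would change length more than the concrete if both were free. The rigid plates force a common final length, so the copper is put into tension and the concrete into compression, with equal and opposite forces P (no external load).
Equating the net (thermal + elastic) strains gives |α₁ − α₂|·ΔT = P·[1/(A₁E₁) + 1/(A₂E₂)].
|α₁ − α₂|·ΔT = 5.4×10⁻⁶ × 199 = 0.001075.
1/(A₁E₁) + 1/(A₂E₂) = 1/(700×29×10³) + 1/(1575×115×10³) = 5.478×10⁻⁸ N⁻¹.
P = 0.001075 / 5.478×10⁻⁸ = 19620 N = 19.62 kN.

P ≈ 19.6 kN (compressive in the concrete)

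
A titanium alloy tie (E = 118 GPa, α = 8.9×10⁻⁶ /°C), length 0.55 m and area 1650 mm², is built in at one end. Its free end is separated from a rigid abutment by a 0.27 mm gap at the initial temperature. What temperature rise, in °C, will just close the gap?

Contact occurs when the free expansion equals the gap: αΔT L = 0.27 mm.
So ΔT = g/(αL) = 0.27/(8.9×10⁻⁶ × 550) = 55.16 °C.

ΔT ≈ 55.2 °C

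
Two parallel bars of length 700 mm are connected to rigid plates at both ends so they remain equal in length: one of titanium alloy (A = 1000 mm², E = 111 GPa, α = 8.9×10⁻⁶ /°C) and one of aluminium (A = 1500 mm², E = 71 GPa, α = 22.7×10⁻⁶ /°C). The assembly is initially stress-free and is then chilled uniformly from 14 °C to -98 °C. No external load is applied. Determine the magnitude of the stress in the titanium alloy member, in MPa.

Equilibrium of a rigid end plate with no external load gives equal and opposite internal forces ±P in the two members. Since α_{aluminium} > α_{titanium alloy}, cooling drives the aluminium into tension and the titanium alloy into compression.
Compatibility of the two members (thermal + elastic change equal): (α₁ − α₂)ΔT = P·[1/(A₁E₁) + 1/(A₂E₂)].
|α₁ − α₂|·ΔT = 13.8×10⁻⁶ × 112 = 0.001546.
1/(A₁E₁) + 1/(A₂E₂) = 1/(1000×111×10³) + 1/(1500×71×10³) = 1.84×10⁻⁸ N⁻¹.
So P = 0.001546 / 1.84×10⁻⁸ = 84.01 kN.
σ_{titanium alloy} = P/A₁ = 84010/1000 = 84.01 MPa, compressive.

σ ≈ 84 MPa (compressive)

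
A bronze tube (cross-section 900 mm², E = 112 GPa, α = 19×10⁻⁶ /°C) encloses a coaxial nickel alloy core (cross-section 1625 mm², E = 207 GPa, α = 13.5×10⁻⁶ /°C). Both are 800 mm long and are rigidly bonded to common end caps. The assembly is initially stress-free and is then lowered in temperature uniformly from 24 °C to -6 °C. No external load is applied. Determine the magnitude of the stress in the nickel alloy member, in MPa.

Equilibrium of a rigid end plate with no external load gives equal and opposite internal forces ±P in the two members. Since α_{bronze} > α_{nickel alloy}, cooling drives the bronze into tension and the nickel alloy into compression.
Compatibility of the two members (thermal + elastic change equal): (α₁ − α₂)ΔT = P·[1/(A₁E₁) + 1/(A₂E₂)].
|α₁ − α₂|·ΔT = 5.5×10⁻⁶ × 30 = 0.000165.
1/(A₁E₁) + 1/(A₂E₂) = 1/(900×112×10³) + 1/(1625×207×10³) = 1.289×10⁻⁸ N⁻¹.
So P = 0.000165 / 1.289×10⁻⁸ = 12.8 kN.
σ_{nickel alloy} = P/A₂ = 12800/1625 = 7.875 MPa, compressive.

σ ≈ 7.88 MPa (compressive)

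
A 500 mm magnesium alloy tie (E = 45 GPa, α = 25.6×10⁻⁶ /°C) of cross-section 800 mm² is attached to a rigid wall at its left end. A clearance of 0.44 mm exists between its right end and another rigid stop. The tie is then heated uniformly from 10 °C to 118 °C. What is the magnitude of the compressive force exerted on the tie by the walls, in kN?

P ≈ 67.9 kN

Free thermal elongation = αΔT L = 25.6×10⁻⁶ × 108 × 500 = 1.382 mm.
The gap closes (δ_free > 0.44 mm) and the wall then resists a further 1.382 − 0.44 = 0.9424 mm of expansion.
Compatibility: PL/(AE) = 0.9424 mm, so σ = P/A = E × (0.9424/500) = 84.82 MPa.
Force on the wall = σA = 84.82 × 800 mm² = 67.85 kN.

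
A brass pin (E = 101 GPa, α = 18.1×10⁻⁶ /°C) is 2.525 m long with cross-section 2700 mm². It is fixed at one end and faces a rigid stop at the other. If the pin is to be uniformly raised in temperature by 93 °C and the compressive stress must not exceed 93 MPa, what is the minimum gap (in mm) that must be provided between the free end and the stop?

Free expansion if unrestrained: δ_free = αΔT L = 18.1×10⁻⁶ × 93 × 2525 = 4.25 mm.
At the allowable stress the elastic shortening the wall may impose is σL/E = 93 × 2525 / (101×10³) = 2.325 mm.
The gap must absorb the remainder: g_min = 4.25 − 2.325 = 1.925 mm.

g ≈ 1.93 mm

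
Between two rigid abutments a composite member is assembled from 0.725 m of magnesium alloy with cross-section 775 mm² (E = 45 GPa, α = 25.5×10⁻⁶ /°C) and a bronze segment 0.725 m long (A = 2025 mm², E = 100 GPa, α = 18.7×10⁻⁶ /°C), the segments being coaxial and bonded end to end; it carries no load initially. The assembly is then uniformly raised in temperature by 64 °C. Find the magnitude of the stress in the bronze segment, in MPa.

If the supports were absent, the total length change would be Σ αᵢΔT Lᵢ = 25.5×10⁻⁶×64×725 + 18.7×10⁻⁶×64×725 = 2.051 mm.
Since the ends are fixed, an axial force P builds up, equal in every segment, with P · Σ Lᵢ/(AᵢEᵢ) = δ_free.
The series flexibility is Σ Lᵢ/(AᵢEᵢ) = 725/(775×45×10³) + 725/(2025×100×10³) = 2.437×10⁻⁵ mm/N.
P = 2.051 / 2.437×10⁻⁵ = 84160 N = 84.16 kN, compressive.
σ_{bronze} = P / A = 84160 / 2025 = 41.56 MPa.

σ ≈ 41.6 MPa (compressive)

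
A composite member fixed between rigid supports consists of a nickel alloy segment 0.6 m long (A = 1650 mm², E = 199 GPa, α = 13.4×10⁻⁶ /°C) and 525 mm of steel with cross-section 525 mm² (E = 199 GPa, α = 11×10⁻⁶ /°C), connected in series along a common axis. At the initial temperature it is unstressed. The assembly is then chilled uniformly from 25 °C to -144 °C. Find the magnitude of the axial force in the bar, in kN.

P ≈ 341 kN (tensile)

With the walls removed the bar would change length by δ_free = Σ αᵢΔT Lᵢ = 13.4×10⁻⁶×169×600 + 11×10⁻⁶×169×525 = 2.335 mm.
The rigid supports impose zero overall length change; the single axial force P common to all segments must satisfy P Σ Lᵢ/(AᵢEᵢ) = δ_free.
The series flexibility is Σ Lᵢ/(AᵢEᵢ) = 600/(1650×199×10³) + 525/(525×199×10³) = 6.852×10⁻⁶ mm/N.
Hence P = δ_free / Σ(L/AE) = 2.335/6.852×10⁻⁶ = 340.7 kN (tensile).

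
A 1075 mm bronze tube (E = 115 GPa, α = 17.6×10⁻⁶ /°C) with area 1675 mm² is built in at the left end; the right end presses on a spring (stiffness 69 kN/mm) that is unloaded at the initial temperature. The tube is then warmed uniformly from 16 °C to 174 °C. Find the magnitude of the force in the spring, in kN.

If the spring were absent the tube would lengthen by αΔT L = 17.6×10⁻⁶ × 158 × 1075 = 2.989 mm.
Let P be the compressive force at the spring. The tube shortens elastically by PL/(AE) and the spring compresses by P/k; together these equal δ_free.
So P = δ_free / [L/(AE) + 1/k] = 2.989 / [ 1075/(1675×115×10³) + 1/(69×10³) ].
P = 2.989 / 2.007×10⁻⁵ = 148900 N.

P ≈ 149 kN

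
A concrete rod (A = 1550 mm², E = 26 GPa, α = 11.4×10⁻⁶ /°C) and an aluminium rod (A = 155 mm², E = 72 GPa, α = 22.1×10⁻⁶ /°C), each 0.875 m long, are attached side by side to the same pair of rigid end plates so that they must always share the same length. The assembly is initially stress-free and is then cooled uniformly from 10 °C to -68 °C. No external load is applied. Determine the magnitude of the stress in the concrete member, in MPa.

Both members must finish at the same length. With the larger α, the aluminium tends to over-contract; the plates restrain it, putting the aluminium in tension and the concrete in compression. With no external load the two internal forces are equal and opposite, magnitude P.
Setting the final lengths equal and cancelling L: (α₁ − α₂)ΔT = P/(A₁E₁) + P/(A₂E₂).
|α₁ − α₂|·ΔT = 10.7×10⁻⁶ × 78 = 0.0008346.
1/(A₁E₁) + 1/(A₂E₂) = 1/(1550×26×10³) + 1/(155×72×10³) = 1.144×10⁻⁷ N⁻¹.
So P = 0.0008346 / 1.144×10⁻⁷ = 7.294 kN.
σ_{concrete} = P/A₁ = 7294/1550 = 4.706 MPa, compressive.

σ ≈ 4.71 MPa (compressive)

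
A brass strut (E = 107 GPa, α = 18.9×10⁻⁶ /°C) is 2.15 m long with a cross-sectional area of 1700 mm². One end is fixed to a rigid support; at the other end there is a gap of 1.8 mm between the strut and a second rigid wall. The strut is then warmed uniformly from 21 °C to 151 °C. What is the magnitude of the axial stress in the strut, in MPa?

If the wall were absent the strut would grow by αΔT L = 18.9×10⁻⁶ × 130 × 2150 = 5.283 mm.
The gap closes (δ_free > 1.8 mm) and the wall then resists a further 5.283 − 1.8 = 3.483 mm of expansion.
That suppressed elongation corresponds to σ = E·Δ/L = 107×10³ × 3.483/2150 = 173.3 MPa.

σ ≈ 173 MPa (compressive)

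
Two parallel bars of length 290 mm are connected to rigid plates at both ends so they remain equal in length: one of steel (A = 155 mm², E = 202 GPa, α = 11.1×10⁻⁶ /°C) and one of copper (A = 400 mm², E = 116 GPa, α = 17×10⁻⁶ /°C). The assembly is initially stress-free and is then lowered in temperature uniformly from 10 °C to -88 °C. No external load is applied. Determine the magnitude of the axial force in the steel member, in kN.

P ≈ 10.8 kN (compressive in the steel)

Equilibrium of a rigid end plate with no external load gives equal and opposite internal forces ±P in the two members. Since α_{copper} > α_{steel}, cooling drives the copper into tension and the steel into compression.
Setting the final lengths equal and cancelling L: (α₁ − α₂)ΔT = P/(A₁E₁) + P/(A₂E₂).
|α₁ − α₂|·ΔT = 5.9×10⁻⁶ × 98 = 0.0005782.
1/(A₁E₁) + 1/(A₂E₂) = 1/(155×202×10³) + 1/(400×116×10³) = 5.349×10⁻⁸ N⁻¹.
So P = 0.0005782 / 5.349×10⁻⁸ = 10.81 kN.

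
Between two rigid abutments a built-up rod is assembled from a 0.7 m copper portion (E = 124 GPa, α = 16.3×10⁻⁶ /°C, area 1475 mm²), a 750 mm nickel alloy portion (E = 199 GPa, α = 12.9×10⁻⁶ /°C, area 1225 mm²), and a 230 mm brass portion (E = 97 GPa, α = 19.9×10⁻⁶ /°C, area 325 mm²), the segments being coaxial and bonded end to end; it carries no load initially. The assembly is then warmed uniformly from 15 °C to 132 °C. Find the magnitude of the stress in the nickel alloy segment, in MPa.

With the walls removed the bar would change length by δ_free = Σ αᵢΔT Lᵢ = 16.3×10⁻⁶×117×700 + 12.9×10⁻⁶×117×750 + 19.9×10⁻⁶×117×230 = 3.002 mm.
Since the ends are fixed, an axial force P builds up, equal in every segment, with P · Σ Lᵢ/(AᵢEᵢ) = δ_free.
Σ Lᵢ/(AᵢEᵢ) = 700/(1475×124×10³) + 750/(1225×199×10³) + 230/(325×97×10³) = 1.42×10⁻⁵ mm/N.
So P = 3.002 / 1.42×10⁻⁵ = 211.4 kN, compressive.
σ_{nickel alloy} = P / A = 211400 / 1225 = 172.6 MPa.

σ ≈ 173 MPa (compressive)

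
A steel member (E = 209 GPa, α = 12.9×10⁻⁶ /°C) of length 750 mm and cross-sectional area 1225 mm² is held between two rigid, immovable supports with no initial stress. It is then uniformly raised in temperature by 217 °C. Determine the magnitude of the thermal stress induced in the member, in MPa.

σ ≈ 585 MPa (compressive)

The supports are rigid, so the total axial strain is zero. The restrained thermal strain is ε = αΔT = 12.9×10⁻⁶ × 217 = 2799.3×10⁻⁶.
The stress required to suppress this strain is σ = Eε = 209×10³ × 2799.3×10⁻⁶ = 585.1 MPa, compressive since the member is trying to expand.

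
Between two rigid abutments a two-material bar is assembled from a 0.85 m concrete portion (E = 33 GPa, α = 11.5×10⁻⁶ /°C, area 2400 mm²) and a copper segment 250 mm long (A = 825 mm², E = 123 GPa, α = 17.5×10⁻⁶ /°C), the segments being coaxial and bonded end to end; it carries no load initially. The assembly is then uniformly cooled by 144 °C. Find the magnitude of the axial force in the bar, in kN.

P ≈ 154 kN (tensile)

If the supports were absent, the total length change would be Σ αᵢΔT Lᵢ = 11.5×10⁻⁶×144×850 + 17.5×10⁻⁶×144×250 = 2.038 mm.
The walls prevent any net length change, so an axial force P (same in every segment) develops. Compatibility: P · Σ Lᵢ/(AᵢEᵢ) = δ_free.
Σ Lᵢ/(AᵢEᵢ) = 850/(2400×33×10³) + 250/(825×123×10³) = 1.32×10⁻⁵ mm/N.
P = 2.038 / 1.32×10⁻⁵ = 154400 N = 154.4 kN, tensile.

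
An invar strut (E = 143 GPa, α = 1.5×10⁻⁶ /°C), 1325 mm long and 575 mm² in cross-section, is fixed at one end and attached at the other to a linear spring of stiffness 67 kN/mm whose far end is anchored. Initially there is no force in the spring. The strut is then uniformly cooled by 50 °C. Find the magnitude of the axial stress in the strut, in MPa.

σ ≈ 5.57 MPa (tensile)

The unrestrained thermal change is αΔT L = 1.5×10⁻⁶ × 50 × 1325 = 0.09938 mm.
Let P be the tensile force in the spring. The strut extends elastically by PL/(AE) and the spring stretches by P/k; together these equal δ_free.
So P = δ_free / [L/(AE) + 1/k] = 0.09938 / [ 1325/(575×143×10³) + 1/(67×10³) ].
P = 0.09938 / 3.104×10⁻⁵ = 3202 N.
σ = P/A = 3202/575 = 5.568 MPa.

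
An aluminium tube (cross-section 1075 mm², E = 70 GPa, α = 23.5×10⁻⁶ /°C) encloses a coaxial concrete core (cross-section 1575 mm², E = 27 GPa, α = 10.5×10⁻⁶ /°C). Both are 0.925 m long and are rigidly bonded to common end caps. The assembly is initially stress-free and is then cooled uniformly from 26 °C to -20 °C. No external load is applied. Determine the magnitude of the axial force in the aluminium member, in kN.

P ≈ 16.2 kN (tensile in the aluminium)

Equilibrium of a rigid end plate with no external load gives equal and opposite internal forces ±P in the two members. Since α_{aluminium} > α_{concrete}, cooling drives the aluminium into tension and the concrete into compression.
Setting the final lengths equal and cancelling L: (α₁ − α₂)ΔT = P/(A₁E₁) + P/(A₂E₂).
|α₁ − α₂|·ΔT = 13×10⁻⁶ × 46 = 0.000598.
1/(A₁E₁) + 1/(A₂E₂) = 1/(1075×70×10³) + 1/(1575×27×10³) = 3.68×10⁻⁸ N⁻¹.
P = 0.000598 / 3.68×10⁻⁸ = 16250 N = 16.25 kN.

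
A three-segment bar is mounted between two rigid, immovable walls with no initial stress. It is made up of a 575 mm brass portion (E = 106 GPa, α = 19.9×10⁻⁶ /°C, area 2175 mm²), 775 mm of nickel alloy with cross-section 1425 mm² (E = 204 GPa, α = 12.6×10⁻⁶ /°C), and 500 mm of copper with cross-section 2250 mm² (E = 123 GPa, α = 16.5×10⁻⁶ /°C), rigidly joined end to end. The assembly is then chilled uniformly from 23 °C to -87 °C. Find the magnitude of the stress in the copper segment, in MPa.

If the supports were absent, the total length change would be Σ αᵢΔT Lᵢ = 19.9×10⁻⁶×110×575 + 12.6×10⁻⁶×110×775 + 16.5×10⁻⁶×110×500 = 3.24 mm.
The walls prevent any net length change, so an axial force P (same in every segment) develops. Compatibility: P · Σ Lᵢ/(AᵢEᵢ) = δ_free.
The series flexibility is Σ Lᵢ/(AᵢEᵢ) = 575/(2175×106×10³) + 775/(1425×204×10³) + 500/(2250×123×10³) = 6.967×10⁻⁶ mm/N.
Hence P = δ_free / Σ(L/AE) = 3.24/6.967×10⁻⁶ = 465.1 kN (tensile).
σ_{copper} = P / A = 465100 / 2250 = 206.7 MPa.

σ ≈ 207 MPa (tensile)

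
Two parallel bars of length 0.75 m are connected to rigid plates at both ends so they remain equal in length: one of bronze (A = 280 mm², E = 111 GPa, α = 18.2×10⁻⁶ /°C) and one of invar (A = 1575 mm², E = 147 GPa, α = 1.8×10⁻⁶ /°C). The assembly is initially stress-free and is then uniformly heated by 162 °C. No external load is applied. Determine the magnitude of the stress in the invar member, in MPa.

Both members must finish at the same length. With the larger α, the bronze tends to over-expand; the plates restrain it, putting the bronze in compression and the invar in tension. With no external load the two internal forces are equal and opposite, magnitude P.
Equating the net (thermal + elastic) strains gives |α₁ − α₂|·ΔT = P·[1/(A₁E₁) + 1/(A₂E₂)].
|α₁ − α₂|·ΔT = 16.4×10⁻⁶ × 162 = 0.002657.
1/(A₁E₁) + 1/(A₂E₂) = 1/(280×111×10³) + 1/(1575×147×10³) = 3.649×10⁻⁸ N⁻¹.
So P = 0.002657 / 3.649×10⁻⁸ = 72.8 kN.
σ_{invar} = P/A₂ = 72800/1575 = 46.22 MPa, tensile.

σ ≈ 46.2 MPa (tensile)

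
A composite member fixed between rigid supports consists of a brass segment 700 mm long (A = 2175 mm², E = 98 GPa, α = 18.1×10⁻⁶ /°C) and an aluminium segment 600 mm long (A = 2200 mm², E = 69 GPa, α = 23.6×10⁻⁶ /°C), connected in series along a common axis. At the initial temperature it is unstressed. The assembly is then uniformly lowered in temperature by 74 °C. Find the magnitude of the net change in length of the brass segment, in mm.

With the walls removed the bar would change length by δ_free = Σ αᵢΔT Lᵢ = 18.1×10⁻⁶×74×700 + 23.6×10⁻⁶×74×600 = 1.985 mm.
The rigid supports impose zero overall length change; the single axial force P common to all segments must satisfy P Σ Lᵢ/(AᵢEᵢ) = δ_free.
Σ Lᵢ/(AᵢEᵢ) = 700/(2175×98×10³) + 600/(2200×69×10³) = 7.237×10⁻⁶ mm/N.
Hence P = δ_free / Σ(L/AE) = 1.985/7.237×10⁻⁶ = 274.4 kN (tensile).
For the brass segment, free thermal change = 18.1×10⁻⁶×74×700 = 0.9376 mm and elastic change from P = 274400×700/(2175×98×10³) = 0.901 mm; these oppose, so the net change is 0.0366 mm (segment shortens).

|ΔL| ≈ 0.0366 mm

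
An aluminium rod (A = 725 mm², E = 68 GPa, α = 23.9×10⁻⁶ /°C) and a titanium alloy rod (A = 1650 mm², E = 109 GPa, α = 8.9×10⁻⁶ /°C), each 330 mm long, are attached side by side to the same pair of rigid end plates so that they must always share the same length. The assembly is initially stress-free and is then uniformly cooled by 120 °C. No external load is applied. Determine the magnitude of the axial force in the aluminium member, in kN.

Both members must finish at the same length. With the larger α, the aluminium tends to over-contract; the plates restrain it, putting the aluminium in tension and the titanium alloy in compression. With no external load the two internal forces are equal and opposite, magnitude P.
Compatibility of the two members (thermal + elastic change equal): (α₁ − α₂)ΔT = P·[1/(A₁E₁) + 1/(A₂E₂)].
|α₁ − α₂|·ΔT = 15×10⁻⁶ × 120 = 0.0018.
1/(A₁E₁) + 1/(A₂E₂) = 1/(725×68×10³) + 1/(1650×109×10³) = 2.584×10⁻⁸ N⁻¹.
P = 0.0018 / 2.584×10⁻⁸ = 69650 N = 69.65 kN.

P ≈ 69.6 kN (tensile in the aluminium)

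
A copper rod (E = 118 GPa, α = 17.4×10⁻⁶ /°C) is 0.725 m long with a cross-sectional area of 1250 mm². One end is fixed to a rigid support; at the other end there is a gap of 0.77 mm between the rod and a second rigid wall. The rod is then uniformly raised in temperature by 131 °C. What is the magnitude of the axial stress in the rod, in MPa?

Free thermal elongation = αΔT L = 17.4×10⁻⁶ × 131 × 725 = 1.653 mm.
The gap closes (δ_free > 0.77 mm) and the wall then resists a further 1.653 − 0.77 = 0.8826 mm of expansion.
Compatibility: PL/(AE) = 0.8826 mm, so σ = P/A = E × (0.8826/725) = 143.6 MPa.

σ ≈ 144 MPa (compressive)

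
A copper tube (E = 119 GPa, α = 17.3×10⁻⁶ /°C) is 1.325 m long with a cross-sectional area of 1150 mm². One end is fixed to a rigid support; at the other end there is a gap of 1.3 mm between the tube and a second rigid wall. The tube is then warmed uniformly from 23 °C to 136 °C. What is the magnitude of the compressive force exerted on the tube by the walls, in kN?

Unrestrained expansion: δ_free = αΔT L = 17.3×10⁻⁶ × 113 × 1325 = 2.59 mm.
After closing the 1.3 mm clearance, 2.59 − 1.3 = 1.29 mm of expansion remains to be suppressed by the wall.
That suppressed elongation corresponds to σ = E·Δ/L = 119×10³ × 1.29/1325 = 115.9 MPa.
Force on the wall = σA = 115.9 × 1150 mm² = 133.3 kN.

P ≈ 133 kN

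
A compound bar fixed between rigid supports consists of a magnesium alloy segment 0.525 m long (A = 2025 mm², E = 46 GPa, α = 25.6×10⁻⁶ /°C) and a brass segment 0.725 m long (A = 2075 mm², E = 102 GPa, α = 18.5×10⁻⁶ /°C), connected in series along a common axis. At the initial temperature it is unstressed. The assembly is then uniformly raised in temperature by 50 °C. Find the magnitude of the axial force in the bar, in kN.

P ≈ 148 kN (compressive)

With the walls removed the bar would change length by δ_free = Σ αᵢΔT Lᵢ = 25.6×10⁻⁶×50×525 + 18.5×10⁻⁶×50×725 = 1.343 mm.
The walls prevent any net length change, so an axial force P (same in every segment) develops. Compatibility: P · Σ Lᵢ/(AᵢEᵢ) = δ_free.
Σ Lᵢ/(AᵢEᵢ) = 525/(2025×46×10³) + 725/(2075×102×10³) = 9.062×10⁻⁶ mm/N.
So P = 1.343 / 9.062×10⁻⁶ = 148.2 kN, compressive.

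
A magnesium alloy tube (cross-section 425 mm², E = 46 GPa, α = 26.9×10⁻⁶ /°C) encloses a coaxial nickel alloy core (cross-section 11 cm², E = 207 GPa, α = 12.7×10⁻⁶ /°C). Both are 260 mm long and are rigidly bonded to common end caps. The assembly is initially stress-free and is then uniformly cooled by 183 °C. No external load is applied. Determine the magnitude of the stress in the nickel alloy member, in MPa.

σ ≈ 42.5 MPa (compressive)

Equilibrium of a rigid end plate with no external load gives equal and opposite internal forces ±P in the two members. Since α_{magnesium alloy} > α_{nickel alloy}, cooling drives the magnesium alloy into tension and the nickel alloy into compression.
Compatibility of the two members (thermal + elastic change equal): (α₁ − α₂)ΔT = P·[1/(A₁E₁) + 1/(A₂E₂)].
|α₁ − α₂|·ΔT = 14.2×10⁻⁶ × 183 = 0.002599.
1/(A₁E₁) + 1/(A₂E₂) = 1/(425×46×10³) + 1/(1100×207×10³) = 5.554×10⁻⁸ N⁻¹.
So P = 0.002599 / 5.554×10⁻⁸ = 46.79 kN.
σ_{nickel alloy} = P/A₂ = 46790/1100 = 42.53 MPa, compressive.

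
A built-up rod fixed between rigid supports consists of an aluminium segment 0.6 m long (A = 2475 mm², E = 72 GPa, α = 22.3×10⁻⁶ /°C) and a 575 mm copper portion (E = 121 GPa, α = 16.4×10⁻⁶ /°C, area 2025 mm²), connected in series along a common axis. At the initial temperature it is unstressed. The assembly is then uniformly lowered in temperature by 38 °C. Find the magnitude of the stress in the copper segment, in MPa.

σ ≈ 74.9 MPa (tensile)

Free thermal contraction of the whole bar: Σ αᵢΔT Lᵢ = 22.3×10⁻⁶×38×600 + 16.4×10⁻⁶×38×575 = 0.8668 mm.
The walls prevent any net length change, so an axial force P (same in every segment) develops. Compatibility: P · Σ Lᵢ/(AᵢEᵢ) = δ_free.
The series flexibility is Σ Lᵢ/(AᵢEᵢ) = 600/(2475×72×10³) + 575/(2025×121×10³) = 5.714×10⁻⁶ mm/N.
P = 0.8668 / 5.714×10⁻⁶ = 151700 N = 151.7 kN, tensile.
σ_{copper} = P / A = 151700 / 2025 = 74.91 MPa.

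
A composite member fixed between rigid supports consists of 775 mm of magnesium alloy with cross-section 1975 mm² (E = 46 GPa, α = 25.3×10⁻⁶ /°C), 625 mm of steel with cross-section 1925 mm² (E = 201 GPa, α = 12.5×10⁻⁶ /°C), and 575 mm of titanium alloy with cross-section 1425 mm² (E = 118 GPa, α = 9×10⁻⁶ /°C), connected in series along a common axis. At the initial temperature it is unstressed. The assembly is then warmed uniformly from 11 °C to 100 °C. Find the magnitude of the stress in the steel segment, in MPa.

σ ≈ 111 MPa (compressive)

If the supports were absent, the total length change would be Σ αᵢΔT Lᵢ = 25.3×10⁻⁶×89×775 + 12.5×10⁻⁶×89×625 + 9×10⁻⁶×89×575 = 2.901 mm.
The rigid supports impose zero overall length change; the single axial force P common to all segments must satisfy P Σ Lᵢ/(AᵢEᵢ) = δ_free.
Σ Lᵢ/(AᵢEᵢ) = 775/(1975×46×10³) + 625/(1925×201×10³) + 575/(1425×118×10³) = 1.357×10⁻⁵ mm/N.
P = 2.901 / 1.357×10⁻⁵ = 213800 N = 213.8 kN, compressive.
σ_{steel} = P / A = 213800 / 1925 = 111.1 MPa.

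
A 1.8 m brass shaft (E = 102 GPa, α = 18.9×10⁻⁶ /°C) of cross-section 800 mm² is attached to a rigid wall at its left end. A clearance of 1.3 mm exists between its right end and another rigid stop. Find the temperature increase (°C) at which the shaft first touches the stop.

ΔT ≈ 38.2 °C

Contact occurs when the free expansion equals the gap: αΔT L = 1.3 mm.
So ΔT = g/(αL) = 1.3/(18.9×10⁻⁶ × 1800) = 38.21 °C.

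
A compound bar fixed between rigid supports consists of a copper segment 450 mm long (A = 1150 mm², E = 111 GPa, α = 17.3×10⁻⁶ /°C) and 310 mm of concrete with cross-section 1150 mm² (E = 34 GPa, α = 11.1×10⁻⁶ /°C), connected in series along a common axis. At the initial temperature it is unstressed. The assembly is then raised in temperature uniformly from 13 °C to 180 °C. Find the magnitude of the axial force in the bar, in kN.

With the walls removed the bar would change length by δ_free = Σ αᵢΔT Lᵢ = 17.3×10⁻⁶×167×450 + 11.1×10⁻⁶×167×310 = 1.875 mm.
The walls prevent any net length change, so an axial force P (same in every segment) develops. Compatibility: P · Σ Lᵢ/(AᵢEᵢ) = δ_free.
The series flexibility is Σ Lᵢ/(AᵢEᵢ) = 450/(1150×111×10³) + 310/(1150×34×10³) = 1.145×10⁻⁵ mm/N.
So P = 1.875 / 1.145×10⁻⁵ = 163.7 kN, compressive.

P ≈ 164 kN (compressive)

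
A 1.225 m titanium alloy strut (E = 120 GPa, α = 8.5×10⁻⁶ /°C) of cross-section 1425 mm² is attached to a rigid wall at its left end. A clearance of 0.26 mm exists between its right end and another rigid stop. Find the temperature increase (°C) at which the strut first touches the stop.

ΔT ≈ 25 °C

The gap closes when αΔT L = 0.26 mm, since the strut is still unstressed at that instant.
So ΔT = g/(αL) = 0.26/(8.5×10⁻⁶ × 1225) = 24.97 °C.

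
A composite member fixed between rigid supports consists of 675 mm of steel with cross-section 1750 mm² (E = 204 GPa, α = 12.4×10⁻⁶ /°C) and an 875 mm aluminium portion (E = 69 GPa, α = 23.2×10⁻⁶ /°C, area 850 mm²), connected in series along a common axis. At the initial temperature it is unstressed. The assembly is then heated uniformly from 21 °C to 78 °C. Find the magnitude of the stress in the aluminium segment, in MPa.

If the supports were absent, the total length change would be Σ αᵢΔT Lᵢ = 12.4×10⁻⁶×57×675 + 23.2×10⁻⁶×57×875 = 1.634 mm.
The walls prevent any net length change, so an axial force P (same in every segment) develops. Compatibility: P · Σ Lᵢ/(AᵢEᵢ) = δ_free.
The series flexibility is Σ Lᵢ/(AᵢEᵢ) = 675/(1750×204×10³) + 875/(850×69×10³) = 1.681×10⁻⁵ mm/N.
P = 1.634 / 1.681×10⁻⁵ = 97220 N = 97.22 kN, compressive.
σ_{aluminium} = P / A = 97220 / 850 = 114.4 MPa.

σ ≈ 114 MPa (compressive)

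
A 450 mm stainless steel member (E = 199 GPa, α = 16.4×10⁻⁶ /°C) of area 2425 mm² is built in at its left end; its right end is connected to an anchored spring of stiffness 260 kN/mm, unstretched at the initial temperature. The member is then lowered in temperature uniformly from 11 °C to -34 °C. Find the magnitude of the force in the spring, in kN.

P ≈ 69.5 kN

If the spring were absent the member would shorten by αΔT L = 16.4×10⁻⁶ × 45 × 450 = 0.3321 mm.
With a force P in the spring, the elastic change of the member is PL/(AE) and that of the spring is P/k; compatibility requires their sum to equal δ_free.
So P = δ_free / [L/(AE) + 1/k] = 0.3321 / [ 450/(2425×199×10³) + 1/(260×10³) ].
P = 0.3321 / 4.779×10⁻⁶ = 69500 N.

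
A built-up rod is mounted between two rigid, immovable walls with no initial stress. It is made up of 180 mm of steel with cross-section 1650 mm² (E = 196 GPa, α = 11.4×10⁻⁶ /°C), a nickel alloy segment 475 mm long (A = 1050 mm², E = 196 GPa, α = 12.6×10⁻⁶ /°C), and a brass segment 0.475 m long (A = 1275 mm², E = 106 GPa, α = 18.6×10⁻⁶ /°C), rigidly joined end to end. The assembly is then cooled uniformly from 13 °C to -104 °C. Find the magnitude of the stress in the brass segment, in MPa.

σ ≈ 243 MPa (tensile)

If the supports were absent, the total length change would be Σ αᵢΔT Lᵢ = 11.4×10⁻⁶×117×180 + 12.6×10⁻⁶×117×475 + 18.6×10⁻⁶×117×475 = 1.974 mm.
The walls prevent any net length change, so an axial force P (same in every segment) develops. Compatibility: P · Σ Lᵢ/(AᵢEᵢ) = δ_free.
Σ Lᵢ/(AᵢEᵢ) = 180/(1650×196×10³) + 475/(1050×196×10³) + 475/(1275×106×10³) = 6.379×10⁻⁶ mm/N.
So P = 1.974 / 6.379×10⁻⁶ = 309.4 kN, tensile.
σ_{brass} = P / A = 309400 / 1275 = 242.7 MPa.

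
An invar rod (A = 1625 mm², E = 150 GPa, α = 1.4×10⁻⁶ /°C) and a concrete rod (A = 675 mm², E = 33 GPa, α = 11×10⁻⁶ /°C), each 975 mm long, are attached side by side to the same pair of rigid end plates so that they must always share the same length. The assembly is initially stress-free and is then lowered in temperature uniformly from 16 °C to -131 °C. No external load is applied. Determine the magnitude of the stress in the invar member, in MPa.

Equilibrium of a rigid end plate with no external load gives equal and opposite internal forces ±P in the two members. Since α_{concrete} > α_{invar}, cooling drives the concrete into tension and the invar into compression.
Setting the final lengths equal and cancelling L: (α₁ − α₂)ΔT = P/(A₁E₁) + P/(A₂E₂).
|α₁ − α₂|·ΔT = 9.6×10⁻⁶ × 147 = 0.001411.
1/(A₁E₁) + 1/(A₂E₂) = 1/(1625×150×10³) + 1/(675×33×10³) = 4.9×10⁻⁸ N⁻¹.
P = 0.001411 / 4.9×10⁻⁸ = 28800 N = 28.8 kN.
σ_{invar} = P/A₁ = 28800/1625 = 17.72 MPa, compressive.

σ ≈ 17.7 MPa (compressive)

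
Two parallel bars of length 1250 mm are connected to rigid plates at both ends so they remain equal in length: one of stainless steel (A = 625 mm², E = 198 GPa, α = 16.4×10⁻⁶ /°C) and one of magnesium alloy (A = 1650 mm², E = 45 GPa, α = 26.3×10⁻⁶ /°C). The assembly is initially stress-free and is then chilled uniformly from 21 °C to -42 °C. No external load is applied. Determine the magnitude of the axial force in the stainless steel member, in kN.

Both members must finish at the same length. With the larger α, the magnesium alloy tends to over-contract; the plates restrain it, putting the magnesium alloy in tension and the stainless steel in compression. With no external load the two internal forces are equal and opposite, magnitude P.
Setting the final lengths equal and cancelling L: (α₁ − α₂)ΔT = P/(A₁E₁) + P/(A₂E₂).
|α₁ − α₂|·ΔT = 9.9×10⁻⁶ × 63 = 0.0006237.
1/(A₁E₁) + 1/(A₂E₂) = 1/(625×198×10³) + 1/(1650×45×10³) = 2.155×10⁻⁸ N⁻¹.
P = 0.0006237 / 2.155×10⁻⁸ = 28940 N = 28.94 kN.

P ≈ 28.9 kN (compressive in the stainless steel)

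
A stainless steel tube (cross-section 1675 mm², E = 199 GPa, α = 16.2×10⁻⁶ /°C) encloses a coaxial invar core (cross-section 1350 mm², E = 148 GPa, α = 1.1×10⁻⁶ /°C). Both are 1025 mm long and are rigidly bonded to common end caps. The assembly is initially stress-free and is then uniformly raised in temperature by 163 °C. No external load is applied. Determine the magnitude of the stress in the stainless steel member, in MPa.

σ ≈ 184 MPa (compressive)

The stainless steel has the larger α, so on heating it would change length more than the invar if both were free. The rigid plates force a common final length, so the stainless steel is put into compression and the invar into tension, with equal and opposite forces P (no external load).
Setting the final lengths equal and cancelling L: (α₁ − α₂)ΔT = P/(A₁E₁) + P/(A₂E₂).
|α₁ − α₂|·ΔT = 15.1×10⁻⁶ × 163 = 0.002461.
1/(A₁E₁) + 1/(A₂E₂) = 1/(1675×199×10³) + 1/(1350×148×10³) = 8.005×10⁻⁹ N⁻¹.
So P = 0.002461 / 8.005×10⁻⁹ = 307.5 kN.
σ_{stainless steel} = P/A₁ = 307500/1675 = 183.6 MPa, compressive.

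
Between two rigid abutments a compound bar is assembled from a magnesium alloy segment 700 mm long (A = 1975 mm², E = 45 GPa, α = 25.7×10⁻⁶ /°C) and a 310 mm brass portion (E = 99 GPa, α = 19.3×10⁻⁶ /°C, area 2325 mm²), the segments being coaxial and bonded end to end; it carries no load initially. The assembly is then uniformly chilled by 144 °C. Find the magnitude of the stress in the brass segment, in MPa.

If the supports were absent, the total length change would be Σ αᵢΔT Lᵢ = 25.7×10⁻⁶×144×700 + 19.3×10⁻⁶×144×310 = 3.452 mm.
The walls prevent any net length change, so an axial force P (same in every segment) develops. Compatibility: P · Σ Lᵢ/(AᵢEᵢ) = δ_free.
Σ Lᵢ/(AᵢEᵢ) = 700/(1975×45×10³) + 310/(2325×99×10³) = 9.223×10⁻⁶ mm/N.
So P = 3.452 / 9.223×10⁻⁶ = 374.3 kN, tensile.
σ_{brass} = P / A = 374300 / 2325 = 161 MPa.

σ ≈ 161 MPa (tensile)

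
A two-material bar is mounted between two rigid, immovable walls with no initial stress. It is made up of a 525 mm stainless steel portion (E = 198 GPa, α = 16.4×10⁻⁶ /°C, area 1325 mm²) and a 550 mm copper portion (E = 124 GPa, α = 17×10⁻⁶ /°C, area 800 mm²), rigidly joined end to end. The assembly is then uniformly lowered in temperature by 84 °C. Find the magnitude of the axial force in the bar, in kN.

Free thermal contraction of the whole bar: Σ αᵢΔT Lᵢ = 16.4×10⁻⁶×84×525 + 17×10⁻⁶×84×550 = 1.509 mm.
The walls prevent any net length change, so an axial force P (same in every segment) develops. Compatibility: P · Σ Lᵢ/(AᵢEᵢ) = δ_free.
The series flexibility is Σ Lᵢ/(AᵢEᵢ) = 525/(1325×198×10³) + 550/(800×124×10³) = 7.545×10⁻⁶ mm/N.
Hence P = δ_free / Σ(L/AE) = 1.509/7.545×10⁻⁶ = 199.9 kN (tensile).

P ≈ 200 kN (tensile)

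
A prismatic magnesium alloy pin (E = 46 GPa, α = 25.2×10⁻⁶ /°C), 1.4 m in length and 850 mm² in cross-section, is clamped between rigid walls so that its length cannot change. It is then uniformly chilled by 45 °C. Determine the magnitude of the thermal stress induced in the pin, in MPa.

With length fixed, the mechanical strain must cancel the thermal strain αΔT = 25.2×10⁻⁶ × 45 = 1134×10⁻⁶.
The stress required to suppress this strain is σ = Eε = 46×10³ × 1134×10⁻⁶ = 52.16 MPa, tensile since the pin is trying to contract.

σ ≈ 52.2 MPa (tensile)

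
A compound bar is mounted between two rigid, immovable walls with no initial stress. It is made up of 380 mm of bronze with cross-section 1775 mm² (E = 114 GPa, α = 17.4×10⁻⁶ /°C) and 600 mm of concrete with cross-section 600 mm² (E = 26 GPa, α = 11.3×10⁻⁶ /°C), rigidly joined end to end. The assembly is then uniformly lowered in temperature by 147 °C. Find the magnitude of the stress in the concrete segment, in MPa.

If the supports were absent, the total length change would be Σ αᵢΔT Lᵢ = 17.4×10⁻⁶×147×380 + 11.3×10⁻⁶×147×600 = 1.969 mm.
Since the ends are fixed, an axial force P builds up, equal in every segment, with P · Σ Lᵢ/(AᵢEᵢ) = δ_free.
Σ Lᵢ/(AᵢEᵢ) = 380/(1775×114×10³) + 600/(600×26×10³) = 4.034×10⁻⁵ mm/N.
So P = 1.969 / 4.034×10⁻⁵ = 48.8 kN, tensile.
σ_{concrete} = P / A = 48800 / 600 = 81.34 MPa.

σ ≈ 81.3 MPa (tensile)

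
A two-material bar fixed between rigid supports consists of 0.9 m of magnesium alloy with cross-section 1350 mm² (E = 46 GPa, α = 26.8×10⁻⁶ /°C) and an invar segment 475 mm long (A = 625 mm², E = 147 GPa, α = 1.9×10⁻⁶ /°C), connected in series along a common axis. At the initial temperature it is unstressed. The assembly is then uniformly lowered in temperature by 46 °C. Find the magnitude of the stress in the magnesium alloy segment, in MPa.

If the supports were absent, the total length change would be Σ αᵢΔT Lᵢ = 26.8×10⁻⁶×46×900 + 1.9×10⁻⁶×46×475 = 1.151 mm.
Since the ends are fixed, an axial force P builds up, equal in every segment, with P · Σ Lᵢ/(AᵢEᵢ) = δ_free.
The series flexibility is Σ Lᵢ/(AᵢEᵢ) = 900/(1350×46×10³) + 475/(625×147×10³) = 1.966×10⁻⁵ mm/N.
P = 1.151 / 1.966×10⁻⁵ = 58540 N = 58.54 kN, tensile.
σ_{magnesium alloy} = P / A = 58540 / 1350 = 43.36 MPa.

σ ≈ 43.4 MPa (tensile)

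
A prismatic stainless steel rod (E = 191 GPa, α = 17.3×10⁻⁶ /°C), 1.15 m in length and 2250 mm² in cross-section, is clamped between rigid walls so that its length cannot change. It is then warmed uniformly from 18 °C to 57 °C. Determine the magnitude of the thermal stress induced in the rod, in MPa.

σ ≈ 129 MPa (compressive)

With length fixed, the mechanical strain must cancel the thermal strain αΔT = 17.3×10⁻⁶ × 39 = 674.7×10⁻⁶.
σ = EαΔT = 191×10³ × 17.3×10⁻⁶ × 39 = 128.9 MPa (compressive; the rod is trying to expand).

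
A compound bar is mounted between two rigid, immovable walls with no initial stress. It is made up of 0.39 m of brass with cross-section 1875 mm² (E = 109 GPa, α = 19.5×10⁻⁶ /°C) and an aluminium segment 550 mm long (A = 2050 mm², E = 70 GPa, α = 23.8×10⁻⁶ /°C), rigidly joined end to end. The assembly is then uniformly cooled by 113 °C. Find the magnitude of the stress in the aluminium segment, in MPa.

Free thermal contraction of the whole bar: Σ αᵢΔT Lᵢ = 19.5×10⁻⁶×113×390 + 23.8×10⁻⁶×113×550 = 2.339 mm.
Since the ends are fixed, an axial force P builds up, equal in every segment, with P · Σ Lᵢ/(AᵢEᵢ) = δ_free.
Σ Lᵢ/(AᵢEᵢ) = 390/(1875×109×10³) + 550/(2050×70×10³) = 5.741×10⁻⁶ mm/N.
So P = 2.339 / 5.741×10⁻⁶ = 407.3 kN, tensile.
σ_{aluminium} = P / A = 407300 / 2050 = 198.7 MPa.

σ ≈ 199 MPa (tensile)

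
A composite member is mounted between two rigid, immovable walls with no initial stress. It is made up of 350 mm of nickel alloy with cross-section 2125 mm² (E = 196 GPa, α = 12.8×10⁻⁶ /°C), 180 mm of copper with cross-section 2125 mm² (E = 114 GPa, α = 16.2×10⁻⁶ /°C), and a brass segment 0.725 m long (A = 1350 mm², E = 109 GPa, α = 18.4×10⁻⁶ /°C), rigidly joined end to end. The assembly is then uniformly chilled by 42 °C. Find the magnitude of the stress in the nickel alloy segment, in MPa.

With the walls removed the bar would change length by δ_free = Σ αᵢΔT Lᵢ = 12.8×10⁻⁶×42×350 + 16.2×10⁻⁶×42×180 + 18.4×10⁻⁶×42×725 = 0.8709 mm.
The walls prevent any net length change, so an axial force P (same in every segment) develops. Compatibility: P · Σ Lᵢ/(AᵢEᵢ) = δ_free.
Σ Lᵢ/(AᵢEᵢ) = 350/(2125×196×10³) + 180/(2125×114×10³) + 725/(1350×109×10³) = 6.51×10⁻⁶ mm/N.
Hence P = δ_free / Σ(L/AE) = 0.8709/6.51×10⁻⁶ = 133.8 kN (tensile).
σ_{nickel alloy} = P / A = 133800 / 2125 = 62.95 MPa.

σ ≈ 63 MPa (tensile)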